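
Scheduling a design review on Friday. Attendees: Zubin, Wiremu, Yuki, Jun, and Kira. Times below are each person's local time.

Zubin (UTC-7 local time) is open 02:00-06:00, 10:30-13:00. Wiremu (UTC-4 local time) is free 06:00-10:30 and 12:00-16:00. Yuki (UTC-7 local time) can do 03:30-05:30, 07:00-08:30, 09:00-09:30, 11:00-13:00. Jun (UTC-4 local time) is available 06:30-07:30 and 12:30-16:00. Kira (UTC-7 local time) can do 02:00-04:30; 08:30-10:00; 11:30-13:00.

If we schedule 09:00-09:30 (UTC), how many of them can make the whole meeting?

Zubin in UTC: 09:00-13:00, 17:30-20:00 (add 7h to convert from UTC-7).
Wiremu in UTC: 10:00-14:30, 16:00-20:00 (add 4h to convert from UTC-4).
Yuki in UTC: 10:30-12:30, 14:00-15:30, 16:00-16:30, 18:00-20:00 (add 7h to convert from UTC-7).
Jun in UTC: 10:30-11:30, 16:30-20:00 (add 4h to convert from UTC-4).
Kira in UTC: 09:00-11:30, 15:30-17:00, 18:30-20:00 (add 7h to convert from UTC-7).
Zubin and Kira can make the full 09:00-09:30 slot — that's 2.

2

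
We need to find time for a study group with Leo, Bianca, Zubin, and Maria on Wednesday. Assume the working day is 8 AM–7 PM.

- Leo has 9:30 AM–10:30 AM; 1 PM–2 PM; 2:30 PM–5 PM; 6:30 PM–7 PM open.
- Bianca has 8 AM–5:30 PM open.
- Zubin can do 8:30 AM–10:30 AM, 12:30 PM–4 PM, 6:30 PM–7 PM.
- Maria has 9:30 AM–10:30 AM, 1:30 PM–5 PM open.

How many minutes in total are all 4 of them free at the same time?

Leo ∩ Bianca: 09:30-10:30, 13:00-14:00, 14:30-17:00.
Leo ∩ Bianca ∩ Zubin: 09:30-10:30, 13:00-14:00, 14:30-16:00.
Leo ∩ Bianca ∩ Zubin ∩ Maria: 09:30-10:30, 13:30-14:00, 14:30-16:00.
Summing the common windows: 60 + 30 + 90 = 180 minutes.

180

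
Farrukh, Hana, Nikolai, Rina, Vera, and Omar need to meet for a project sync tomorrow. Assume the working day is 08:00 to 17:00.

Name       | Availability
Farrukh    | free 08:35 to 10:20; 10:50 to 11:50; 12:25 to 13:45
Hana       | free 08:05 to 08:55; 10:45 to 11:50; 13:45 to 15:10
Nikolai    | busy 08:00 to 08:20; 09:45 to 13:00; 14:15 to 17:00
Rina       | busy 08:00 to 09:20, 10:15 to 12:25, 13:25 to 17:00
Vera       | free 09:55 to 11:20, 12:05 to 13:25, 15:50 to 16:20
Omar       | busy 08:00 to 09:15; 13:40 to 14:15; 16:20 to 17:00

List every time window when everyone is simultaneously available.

none

Farrukh free: 08:35-10:20, 10:50-11:50, 12:25-13:45.
Hana free: 08:05-08:55, 10:45-11:50, 13:45-15:10.
Nikolai free: 08:20-09:45, 13:00-14:15 (invert busy blocks within the working day).
Rina free: 09:20-10:15, 12:25-13:25 (invert busy blocks within the working day).
Vera free: 09:55-11:20, 12:05-13:25, 15:50-16:20.
Omar free: 09:15-13:40, 14:15-16:20 (invert busy blocks within the working day).
Farrukh ∩ Hana: 08:35-08:55, 10:50-11:50.
Farrukh ∩ Hana ∩ Nikolai: 08:35-08:55.
Farrukh ∩ Hana ∩ Nikolai ∩ Rina: ∅.
Farrukh ∩ Hana ∩ Nikolai ∩ Rina ∩ Vera: ∅.
Farrukh ∩ Hana ∩ Nikolai ∩ Rina ∩ Vera ∩ Omar: ∅.
There is no time when everyone is free.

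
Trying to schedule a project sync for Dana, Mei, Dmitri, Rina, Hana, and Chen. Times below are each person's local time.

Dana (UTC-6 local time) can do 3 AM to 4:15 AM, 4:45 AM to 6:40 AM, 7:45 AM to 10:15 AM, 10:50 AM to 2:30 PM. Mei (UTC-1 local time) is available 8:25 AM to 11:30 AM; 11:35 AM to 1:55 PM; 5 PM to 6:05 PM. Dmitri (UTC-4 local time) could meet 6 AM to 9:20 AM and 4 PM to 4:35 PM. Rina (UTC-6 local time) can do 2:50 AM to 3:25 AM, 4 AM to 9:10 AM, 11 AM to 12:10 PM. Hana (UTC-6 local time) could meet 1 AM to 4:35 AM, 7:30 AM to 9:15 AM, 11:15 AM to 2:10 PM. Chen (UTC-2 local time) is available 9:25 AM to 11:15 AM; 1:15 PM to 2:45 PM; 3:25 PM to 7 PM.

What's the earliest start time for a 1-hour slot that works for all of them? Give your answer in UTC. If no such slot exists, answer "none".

Dana in UTC: 09:00-10:15, 10:45-12:40, 13:45-16:15, 16:50-20:30 (add 6h to convert from UTC-6).
Mei in UTC: 09:25-12:30, 12:35-14:55, 18:00-19:05 (add 1h to convert from UTC-1).
Dmitri in UTC: 10:00-13:20, 20:00-20:35 (add 4h to convert from UTC-4).
Rina in UTC: 08:50-09:25, 10:00-15:10, 17:00-18:10 (add 6h to convert from UTC-6).
Hana in UTC: 07:00-10:35, 13:30-15:15, 17:15-20:10 (add 6h to convert from UTC-6).
Chen in UTC: 11:25-13:15, 15:15-16:45, 17:25-21:00 (add 2h to convert from UTC-2).
Dana ∩ Mei: 09:25-10:15, 10:45-12:30, 12:35-12:40, 13:45-14:55, 18:00-19:05.
Dana ∩ Mei ∩ Dmitri: 10:00-10:15, 10:45-12:30, 12:35-12:40.
Dana ∩ Mei ∩ Dmitri ∩ Rina: 10:00-10:15, 10:45-12:30, 12:35-12:40.
Dana ∩ Mei ∩ Dmitri ∩ Rina ∩ Hana: 10:00-10:15.
Dana ∩ Mei ∩ Dmitri ∩ Rina ∩ Hana ∩ Chen: ∅.
There is no time when everyone is free.
No common window is at least 60 minutes long.

none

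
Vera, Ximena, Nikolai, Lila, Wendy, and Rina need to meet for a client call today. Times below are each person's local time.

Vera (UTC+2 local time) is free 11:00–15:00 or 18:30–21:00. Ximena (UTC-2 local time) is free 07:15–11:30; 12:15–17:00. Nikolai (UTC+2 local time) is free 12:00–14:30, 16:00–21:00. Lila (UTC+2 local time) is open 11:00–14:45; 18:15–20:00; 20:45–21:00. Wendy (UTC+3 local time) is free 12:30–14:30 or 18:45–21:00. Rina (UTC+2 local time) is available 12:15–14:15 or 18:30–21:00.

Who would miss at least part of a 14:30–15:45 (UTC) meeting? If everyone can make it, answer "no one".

Lila, Rina, Vera, Wendy

Vera in UTC: 09:00-13:00, 16:30-19:00 (subtract 2h to convert from UTC+2).
Ximena in UTC: 09:15-13:30, 14:15-19:00 (add 2h to convert from UTC-2).
Nikolai in UTC: 10:00-12:30, 14:00-19:00 (subtract 2h to convert from UTC+2).
Lila in UTC: 09:00-12:45, 16:15-18:00, 18:45-19:00 (subtract 2h to convert from UTC+2).
Wendy in UTC: 09:30-11:30, 15:45-18:00 (subtract 3h to convert from UTC+3).
Rina in UTC: 10:15-12:15, 16:30-19:00 (subtract 2h to convert from UTC+2).
Vera: not fully free for 14:30-15:45. Ximena: free for 14:30-15:45. Nikolai: free for 14:30-15:45. Lila: not fully free for 14:30-15:45. Wendy: not fully free for 14:30-15:45. Rina: not fully free for 14:30-15:45.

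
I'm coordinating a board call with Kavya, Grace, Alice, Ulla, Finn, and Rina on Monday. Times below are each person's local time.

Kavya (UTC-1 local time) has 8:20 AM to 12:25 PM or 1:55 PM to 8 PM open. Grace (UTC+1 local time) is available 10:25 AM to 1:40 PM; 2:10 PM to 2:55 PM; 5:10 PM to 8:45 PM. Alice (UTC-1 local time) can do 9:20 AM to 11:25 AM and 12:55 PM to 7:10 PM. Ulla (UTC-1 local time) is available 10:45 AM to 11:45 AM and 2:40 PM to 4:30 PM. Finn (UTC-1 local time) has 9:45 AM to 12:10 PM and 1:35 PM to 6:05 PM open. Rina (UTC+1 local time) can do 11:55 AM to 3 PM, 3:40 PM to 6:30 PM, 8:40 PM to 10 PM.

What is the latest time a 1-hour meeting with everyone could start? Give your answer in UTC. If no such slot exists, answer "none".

Kavya in UTC: 09:20-13:25, 14:55-21:00 (add 1h to convert from UTC-1).
Grace in UTC: 09:25-12:40, 13:10-13:55, 16:10-19:45 (subtract 1h to convert from UTC+1).
Alice in UTC: 10:20-12:25, 13:55-20:10 (add 1h to convert from UTC-1).
Ulla in UTC: 11:45-12:45, 15:40-17:30 (add 1h to convert from UTC-1).
Finn in UTC: 10:45-13:10, 14:35-19:05 (add 1h to convert from UTC-1).
Rina in UTC: 10:55-14:00, 14:40-17:30, 19:40-21:00 (subtract 1h to convert from UTC+1).
Kavya ∩ Grace: 09:25-12:40, 13:10-13:25, 16:10-19:45.
Kavya ∩ Grace ∩ Alice: 10:20-12:25, 16:10-19:45.
Kavya ∩ Grace ∩ Alice ∩ Ulla: 11:45-12:25, 16:10-17:30.
Kavya ∩ Grace ∩ Alice ∩ Ulla ∩ Finn: 11:45-12:25, 16:10-17:30.
Kavya ∩ Grace ∩ Alice ∩ Ulla ∩ Finn ∩ Rina: 11:45-12:25, 16:10-17:30.
The last common window of at least 60 minutes is 16:10-17:30; a 60-minute meeting can start as late as 16:30 and still end by 17:30.

16:30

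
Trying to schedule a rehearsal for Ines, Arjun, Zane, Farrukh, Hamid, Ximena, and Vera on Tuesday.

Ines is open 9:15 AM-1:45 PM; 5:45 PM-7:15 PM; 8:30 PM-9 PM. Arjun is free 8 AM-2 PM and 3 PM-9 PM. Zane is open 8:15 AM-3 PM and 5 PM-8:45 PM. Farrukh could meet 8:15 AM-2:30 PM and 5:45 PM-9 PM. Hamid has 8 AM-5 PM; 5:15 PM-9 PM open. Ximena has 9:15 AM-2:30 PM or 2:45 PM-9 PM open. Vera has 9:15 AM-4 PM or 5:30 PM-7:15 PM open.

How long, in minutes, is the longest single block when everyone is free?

270

Ines ∩ Arjun: 09:15-13:45, 17:45-19:15, 20:30-21:00.
Ines ∩ Arjun ∩ Zane: 09:15-13:45, 17:45-19:15, 20:30-20:45.
Ines ∩ Arjun ∩ Zane ∩ Farrukh: 09:15-13:45, 17:45-19:15, 20:30-20:45.
Ines ∩ Arjun ∩ Zane ∩ Farrukh ∩ Hamid: 09:15-13:45, 17:45-19:15, 20:30-20:45.
Ines ∩ Arjun ∩ Zane ∩ Farrukh ∩ Hamid ∩ Ximena: 09:15-13:45, 17:45-19:15, 20:30-20:45.
Ines ∩ Arjun ∩ Zane ∩ Farrukh ∩ Hamid ∩ Ximena ∩ Vera: 09:15-13:45, 17:45-19:15.
The longest is 09:15-13:45 at 270 minutes.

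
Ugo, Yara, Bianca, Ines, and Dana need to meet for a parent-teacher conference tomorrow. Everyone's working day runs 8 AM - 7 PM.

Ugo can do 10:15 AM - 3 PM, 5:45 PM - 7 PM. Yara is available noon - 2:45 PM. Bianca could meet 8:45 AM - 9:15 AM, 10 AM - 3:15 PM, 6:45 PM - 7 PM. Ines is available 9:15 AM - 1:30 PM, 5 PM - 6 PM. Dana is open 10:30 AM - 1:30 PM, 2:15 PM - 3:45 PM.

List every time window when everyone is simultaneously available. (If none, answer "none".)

12:00-13:30

Ugo ∩ Yara: 12:00-14:45.
Ugo ∩ Yara ∩ Bianca: 12:00-14:45.
Ugo ∩ Yara ∩ Bianca ∩ Ines: 12:00-13:30.
Ugo ∩ Yara ∩ Bianca ∩ Ines ∩ Dana: 12:00-13:30.
Those are the intersection windows.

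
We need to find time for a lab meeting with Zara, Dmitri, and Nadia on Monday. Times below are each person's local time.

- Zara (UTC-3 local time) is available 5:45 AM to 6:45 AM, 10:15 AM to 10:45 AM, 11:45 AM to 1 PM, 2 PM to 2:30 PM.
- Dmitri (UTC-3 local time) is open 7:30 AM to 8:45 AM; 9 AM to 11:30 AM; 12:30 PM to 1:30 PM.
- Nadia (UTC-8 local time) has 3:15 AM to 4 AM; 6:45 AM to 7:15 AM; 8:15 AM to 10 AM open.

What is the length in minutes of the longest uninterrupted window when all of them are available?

0

Zara in UTC: 08:45-09:45, 13:15-13:45, 14:45-16:00, 17:00-17:30 (add 3h to convert from UTC-3).
Dmitri in UTC: 10:30-11:45, 12:00-14:30, 15:30-16:30 (add 3h to convert from UTC-3).
Nadia in UTC: 11:15-12:00, 14:45-15:15, 16:15-18:00 (add 8h to convert from UTC-8).
Zara ∩ Dmitri: 13:15-13:45, 15:30-16:00.
Zara ∩ Dmitri ∩ Nadia: ∅.
There is no time when everyone is free.
No common window exists, so the longest block is 0 minutes.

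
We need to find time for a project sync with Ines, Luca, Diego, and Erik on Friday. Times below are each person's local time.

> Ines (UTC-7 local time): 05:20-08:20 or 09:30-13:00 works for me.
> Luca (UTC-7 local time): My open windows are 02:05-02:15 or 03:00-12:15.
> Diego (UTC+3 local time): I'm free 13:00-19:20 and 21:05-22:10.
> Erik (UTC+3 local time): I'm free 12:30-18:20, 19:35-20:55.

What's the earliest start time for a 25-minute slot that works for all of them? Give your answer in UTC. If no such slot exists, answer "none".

Ines in UTC: 12:20-15:20, 16:30-20:00 (add 7h to convert from UTC-7).
Luca in UTC: 09:05-09:15, 10:00-19:15 (add 7h to convert from UTC-7).
Diego in UTC: 10:00-16:20, 18:05-19:10 (subtract 3h to convert from UTC+3).
Erik in UTC: 09:30-15:20, 16:35-17:55 (subtract 3h to convert from UTC+3).
Ines ∩ Luca: 12:20-15:20, 16:30-19:15.
Ines ∩ Luca ∩ Diego: 12:20-15:20, 18:05-19:10.
Ines ∩ Luca ∩ Diego ∩ Erik: 12:20-15:20.
The first common window of at least 25 minutes is 12:20-15:20, so the earliest start is 12:20.

12:20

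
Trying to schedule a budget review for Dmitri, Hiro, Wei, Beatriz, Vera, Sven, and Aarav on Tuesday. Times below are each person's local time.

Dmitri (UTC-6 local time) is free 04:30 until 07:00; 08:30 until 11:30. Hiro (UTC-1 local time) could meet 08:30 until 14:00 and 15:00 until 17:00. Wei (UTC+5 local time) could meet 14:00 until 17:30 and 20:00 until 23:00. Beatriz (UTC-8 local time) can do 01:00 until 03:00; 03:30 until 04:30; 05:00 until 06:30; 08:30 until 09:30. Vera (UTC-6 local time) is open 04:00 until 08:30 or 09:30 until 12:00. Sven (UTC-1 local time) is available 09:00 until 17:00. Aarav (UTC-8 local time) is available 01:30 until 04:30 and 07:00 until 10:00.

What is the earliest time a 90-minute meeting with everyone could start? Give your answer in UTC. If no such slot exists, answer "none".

Dmitri in UTC: 10:30-13:00, 14:30-17:30 (add 6h to convert from UTC-6).
Hiro in UTC: 09:30-15:00, 16:00-18:00 (add 1h to convert from UTC-1).
Wei in UTC: 09:00-12:30, 15:00-18:00 (subtract 5h to convert from UTC+5).
Beatriz in UTC: 09:00-11:00, 11:30-12:30, 13:00-14:30, 16:30-17:30 (add 8h to convert from UTC-8).
Vera in UTC: 10:00-14:30, 15:30-18:00 (add 6h to convert from UTC-6).
Sven in UTC: 10:00-18:00 (add 1h to convert from UTC-1).
Aarav in UTC: 09:30-12:30, 15:00-18:00 (add 8h to convert from UTC-8).
Dmitri ∩ Hiro: 10:30-13:00, 14:30-15:00, 16:00-17:30.
Dmitri ∩ Hiro ∩ Wei: 10:30-12:30, 16:00-17:30.
Dmitri ∩ Hiro ∩ Wei ∩ Beatriz: 10:30-11:00, 11:30-12:30, 16:30-17:30.
Dmitri ∩ Hiro ∩ Wei ∩ Beatriz ∩ Vera: 10:30-11:00, 11:30-12:30, 16:30-17:30.
Dmitri ∩ Hiro ∩ Wei ∩ Beatriz ∩ Vera ∩ Sven: 10:30-11:00, 11:30-12:30, 16:30-17:30.
Dmitri ∩ Hiro ∩ Wei ∩ Beatriz ∩ Vera ∩ Sven ∩ Aarav: 10:30-11:00, 11:30-12:30, 16:30-17:30.
No common window is at least 90 minutes long.

none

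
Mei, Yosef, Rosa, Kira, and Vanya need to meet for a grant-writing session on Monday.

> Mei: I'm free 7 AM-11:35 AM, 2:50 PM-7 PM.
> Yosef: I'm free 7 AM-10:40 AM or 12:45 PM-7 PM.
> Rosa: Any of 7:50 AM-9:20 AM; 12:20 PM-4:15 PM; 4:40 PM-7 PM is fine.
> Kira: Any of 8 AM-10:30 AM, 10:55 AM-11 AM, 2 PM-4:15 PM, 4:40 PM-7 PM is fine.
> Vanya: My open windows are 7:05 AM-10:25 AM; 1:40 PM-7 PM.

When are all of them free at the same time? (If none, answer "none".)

Mei ∩ Yosef: 07:00-10:40, 14:50-19:00.
Mei ∩ Yosef ∩ Rosa: 07:50-09:20, 14:50-16:15, 16:40-19:00.
Mei ∩ Yosef ∩ Rosa ∩ Kira: 08:00-09:20, 14:50-16:15, 16:40-19:00.
Mei ∩ Yosef ∩ Rosa ∩ Kira ∩ Vanya: 08:00-09:20, 14:50-16:15, 16:40-19:00.

08:00-09:20, 14:50-16:15, 16:40-19:00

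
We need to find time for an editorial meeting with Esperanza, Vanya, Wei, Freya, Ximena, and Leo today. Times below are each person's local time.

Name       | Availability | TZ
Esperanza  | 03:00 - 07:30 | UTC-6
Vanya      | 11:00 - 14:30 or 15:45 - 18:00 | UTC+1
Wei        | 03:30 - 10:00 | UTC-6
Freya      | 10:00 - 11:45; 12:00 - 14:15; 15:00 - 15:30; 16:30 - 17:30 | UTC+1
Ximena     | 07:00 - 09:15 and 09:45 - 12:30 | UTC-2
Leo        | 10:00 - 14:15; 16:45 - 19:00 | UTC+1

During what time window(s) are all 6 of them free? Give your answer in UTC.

10:00-10:45, 11:00-11:15, 11:45-13:15

Esperanza in UTC: 09:00-13:30 (add 6h to convert from UTC-6).
Vanya in UTC: 10:00-13:30, 14:45-17:00 (subtract 1h to convert from UTC+1).
Wei in UTC: 09:30-16:00 (add 6h to convert from UTC-6).
Freya in UTC: 09:00-10:45, 11:00-13:15, 14:00-14:30, 15:30-16:30 (subtract 1h to convert from UTC+1).
Ximena in UTC: 09:00-11:15, 11:45-14:30 (add 2h to convert from UTC-2).
Leo in UTC: 09:00-13:15, 15:45-18:00 (subtract 1h to convert from UTC+1).
Esperanza ∩ Vanya: 10:00-13:30.
Esperanza ∩ Vanya ∩ Wei: 10:00-13:30.
Esperanza ∩ Vanya ∩ Wei ∩ Freya: 10:00-10:45, 11:00-13:15.
Esperanza ∩ Vanya ∩ Wei ∩ Freya ∩ Ximena: 10:00-10:45, 11:00-11:15, 11:45-13:15.
Esperanza ∩ Vanya ∩ Wei ∩ Freya ∩ Ximena ∩ Leo: 10:00-10:45, 11:00-11:15, 11:45-13:15.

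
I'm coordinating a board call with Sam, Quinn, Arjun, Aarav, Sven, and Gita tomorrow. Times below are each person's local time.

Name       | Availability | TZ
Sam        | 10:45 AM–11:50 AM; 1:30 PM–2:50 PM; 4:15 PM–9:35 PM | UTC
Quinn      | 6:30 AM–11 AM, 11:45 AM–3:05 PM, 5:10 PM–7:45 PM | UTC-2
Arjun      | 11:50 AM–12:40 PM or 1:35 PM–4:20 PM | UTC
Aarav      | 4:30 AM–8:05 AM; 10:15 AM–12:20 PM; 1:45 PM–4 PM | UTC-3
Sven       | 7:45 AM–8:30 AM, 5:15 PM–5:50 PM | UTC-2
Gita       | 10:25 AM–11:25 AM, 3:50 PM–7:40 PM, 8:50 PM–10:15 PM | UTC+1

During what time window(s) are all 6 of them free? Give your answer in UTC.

none

Sam in UTC: 10:45-11:50, 13:30-14:50, 16:15-21:35.
Quinn in UTC: 08:30-13:00, 13:45-17:05, 19:10-21:45 (add 2h to convert from UTC-2).
Arjun in UTC: 11:50-12:40, 13:35-16:20.
Aarav in UTC: 07:30-11:05, 13:15-15:20, 16:45-19:00 (add 3h to convert from UTC-3).
Sven in UTC: 09:45-10:30, 19:15-19:50 (add 2h to convert from UTC-2).
Gita in UTC: 09:25-10:25, 14:50-18:40, 19:50-21:15 (subtract 1h to convert from UTC+1).
Sam ∩ Quinn: 10:45-11:50, 13:45-14:50, 16:15-17:05, 19:10-21:35.
Sam ∩ Quinn ∩ Arjun: 13:45-14:50, 16:15-16:20.
Sam ∩ Quinn ∩ Arjun ∩ Aarav: 13:45-14:50.
Sam ∩ Quinn ∩ Arjun ∩ Aarav ∩ Sven: ∅.
Sam ∩ Quinn ∩ Arjun ∩ Aarav ∩ Sven ∩ Gita: ∅.
There is no time when everyone is free.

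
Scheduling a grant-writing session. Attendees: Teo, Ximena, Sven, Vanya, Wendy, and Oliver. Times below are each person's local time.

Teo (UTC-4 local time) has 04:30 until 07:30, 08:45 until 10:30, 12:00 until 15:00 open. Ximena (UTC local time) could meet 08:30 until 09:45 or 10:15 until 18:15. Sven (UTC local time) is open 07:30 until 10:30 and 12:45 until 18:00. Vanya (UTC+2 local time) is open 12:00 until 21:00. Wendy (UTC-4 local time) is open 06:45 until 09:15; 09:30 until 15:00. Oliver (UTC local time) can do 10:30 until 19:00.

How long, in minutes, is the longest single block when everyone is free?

120

Teo in UTC: 08:30-11:30, 12:45-14:30, 16:00-19:00 (add 4h to convert from UTC-4).
Ximena in UTC: 08:30-09:45, 10:15-18:15.
Sven in UTC: 07:30-10:30, 12:45-18:00.
Vanya in UTC: 10:00-19:00 (subtract 2h to convert from UTC+2).
Wendy in UTC: 10:45-13:15, 13:30-19:00 (add 4h to convert from UTC-4).
Oliver in UTC: 10:30-19:00.
Teo ∩ Ximena: 08:30-09:45, 10:15-11:30, 12:45-14:30, 16:00-18:15.
Teo ∩ Ximena ∩ Sven: 08:30-09:45, 10:15-10:30, 12:45-14:30, 16:00-18:00.
Teo ∩ Ximena ∩ Sven ∩ Vanya: 10:15-10:30, 12:45-14:30, 16:00-18:00.
Teo ∩ Ximena ∩ Sven ∩ Vanya ∩ Wendy: 12:45-13:15, 13:30-14:30, 16:00-18:00.
Teo ∩ Ximena ∩ Sven ∩ Vanya ∩ Wendy ∩ Oliver: 12:45-13:15, 13:30-14:30, 16:00-18:00.
The longest is 16:00-18:00 at 120 minutes.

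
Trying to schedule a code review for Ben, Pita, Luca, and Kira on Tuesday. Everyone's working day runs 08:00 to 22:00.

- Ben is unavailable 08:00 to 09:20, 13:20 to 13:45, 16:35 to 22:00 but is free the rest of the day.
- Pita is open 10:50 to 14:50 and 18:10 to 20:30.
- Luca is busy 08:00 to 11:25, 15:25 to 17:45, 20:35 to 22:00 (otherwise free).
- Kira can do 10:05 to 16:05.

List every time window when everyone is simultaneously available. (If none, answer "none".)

Ben free: 09:20-13:20, 13:45-16:35 (invert busy blocks within the working day).
Pita free: 10:50-14:50, 18:10-20:30.
Luca free: 11:25-15:25, 17:45-20:35 (invert busy blocks within the working day).
Kira free: 10:05-16:05.
Ben ∩ Pita: 10:50-13:20, 13:45-14:50.
Ben ∩ Pita ∩ Luca: 11:25-13:20, 13:45-14:50.
Ben ∩ Pita ∩ Luca ∩ Kira: 11:25-13:20, 13:45-14:50.
Those are the intersection windows.

11:25-13:20, 13:45-14:50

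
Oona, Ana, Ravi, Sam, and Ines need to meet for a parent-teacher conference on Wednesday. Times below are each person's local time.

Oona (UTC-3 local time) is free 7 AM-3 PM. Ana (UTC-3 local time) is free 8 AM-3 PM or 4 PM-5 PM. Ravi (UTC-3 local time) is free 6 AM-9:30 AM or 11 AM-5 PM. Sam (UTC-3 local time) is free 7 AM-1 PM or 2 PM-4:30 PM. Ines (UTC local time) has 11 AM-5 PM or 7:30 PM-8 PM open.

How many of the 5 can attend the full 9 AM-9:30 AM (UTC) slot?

Oona in UTC: 10:00-18:00 (add 3h to convert from UTC-3).
Ana in UTC: 11:00-18:00, 19:00-20:00 (add 3h to convert from UTC-3).
Ravi in UTC: 09:00-12:30, 14:00-20:00 (add 3h to convert from UTC-3).
Sam in UTC: 10:00-16:00, 17:00-19:30 (add 3h to convert from UTC-3).
Ines in UTC: 11:00-17:00, 19:30-20:00.
Ravi can make the full 09:00-09:30 slot — that's 1.

1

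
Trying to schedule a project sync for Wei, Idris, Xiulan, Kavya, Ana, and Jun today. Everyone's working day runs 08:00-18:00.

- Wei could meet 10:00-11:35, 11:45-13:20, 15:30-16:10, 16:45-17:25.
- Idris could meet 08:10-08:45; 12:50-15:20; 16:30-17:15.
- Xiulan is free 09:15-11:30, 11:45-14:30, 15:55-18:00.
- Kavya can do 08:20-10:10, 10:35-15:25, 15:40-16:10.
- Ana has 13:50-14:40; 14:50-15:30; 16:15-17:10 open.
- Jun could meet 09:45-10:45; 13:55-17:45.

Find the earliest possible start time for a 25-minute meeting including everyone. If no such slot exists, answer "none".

none

Wei ∩ Idris: 12:50-13:20, 16:45-17:15.
Wei ∩ Idris ∩ Xiulan: 12:50-13:20, 16:45-17:15.
Wei ∩ Idris ∩ Xiulan ∩ Kavya: 12:50-13:20.
Wei ∩ Idris ∩ Xiulan ∩ Kavya ∩ Ana: ∅.
Wei ∩ Idris ∩ Xiulan ∩ Kavya ∩ Ana ∩ Jun: ∅.
There is no time when everyone is free.
No common window is at least 25 minutes long.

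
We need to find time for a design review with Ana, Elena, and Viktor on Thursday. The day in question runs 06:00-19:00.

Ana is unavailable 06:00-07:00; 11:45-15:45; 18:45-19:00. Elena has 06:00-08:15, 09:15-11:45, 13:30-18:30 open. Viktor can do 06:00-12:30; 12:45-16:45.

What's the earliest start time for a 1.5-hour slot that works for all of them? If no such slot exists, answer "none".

Ana free: 07:00-11:45, 15:45-18:45 (invert busy blocks within the working day).
Elena free: 06:00-08:15, 09:15-11:45, 13:30-18:30.
Viktor free: 06:00-12:30, 12:45-16:45.
Ana ∩ Elena: 07:00-08:15, 09:15-11:45, 15:45-18:30.
Ana ∩ Elena ∩ Viktor: 07:00-08:15, 09:15-11:45, 15:45-16:45.
So the common availability across everyone is 07:00-08:15, 09:15-11:45, 15:45-16:45.
The first common window of at least 90 minutes is 09:15-11:45, so the earliest start is 09:15.

09:15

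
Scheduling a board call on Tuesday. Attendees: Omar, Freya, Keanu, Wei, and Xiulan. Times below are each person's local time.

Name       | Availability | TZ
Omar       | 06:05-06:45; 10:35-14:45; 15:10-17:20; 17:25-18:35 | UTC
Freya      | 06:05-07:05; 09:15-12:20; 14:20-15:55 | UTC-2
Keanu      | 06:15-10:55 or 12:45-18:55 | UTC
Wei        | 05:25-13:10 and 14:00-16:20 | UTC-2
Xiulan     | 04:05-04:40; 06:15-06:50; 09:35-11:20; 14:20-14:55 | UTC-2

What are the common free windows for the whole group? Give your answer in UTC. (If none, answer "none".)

12:45-13:20, 16:20-16:55

Omar in UTC: 06:05-06:45, 10:35-14:45, 15:10-17:20, 17:25-18:35.
Freya in UTC: 08:05-09:05, 11:15-14:20, 16:20-17:55 (add 2h to convert from UTC-2).
Keanu in UTC: 06:15-10:55, 12:45-18:55.
Wei in UTC: 07:25-15:10, 16:00-18:20 (add 2h to convert from UTC-2).
Xiulan in UTC: 06:05-06:40, 08:15-08:50, 11:35-13:20, 16:20-16:55 (add 2h to convert from UTC-2).
Omar ∩ Freya: 11:15-14:20, 16:20-17:20, 17:25-17:55.
Omar ∩ Freya ∩ Keanu: 12:45-14:20, 16:20-17:20, 17:25-17:55.
Omar ∩ Freya ∩ Keanu ∩ Wei: 12:45-14:20, 16:20-17:20, 17:25-17:55.
Omar ∩ Freya ∩ Keanu ∩ Wei ∩ Xiulan: 12:45-13:20, 16:20-16:55.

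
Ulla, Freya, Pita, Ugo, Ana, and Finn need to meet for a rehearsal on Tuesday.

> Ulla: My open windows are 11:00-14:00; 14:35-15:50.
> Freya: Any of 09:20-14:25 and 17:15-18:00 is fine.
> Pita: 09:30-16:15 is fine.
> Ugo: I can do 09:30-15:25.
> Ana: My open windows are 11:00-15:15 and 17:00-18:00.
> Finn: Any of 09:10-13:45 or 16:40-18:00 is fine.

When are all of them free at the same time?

Ulla ∩ Freya: 11:00-14:00.
Ulla ∩ Freya ∩ Pita: 11:00-14:00.
Ulla ∩ Freya ∩ Pita ∩ Ugo: 11:00-14:00.
Ulla ∩ Freya ∩ Pita ∩ Ugo ∩ Ana: 11:00-14:00.
Ulla ∩ Freya ∩ Pita ∩ Ugo ∩ Ana ∩ Finn: 11:00-13:45.

11:00-13:45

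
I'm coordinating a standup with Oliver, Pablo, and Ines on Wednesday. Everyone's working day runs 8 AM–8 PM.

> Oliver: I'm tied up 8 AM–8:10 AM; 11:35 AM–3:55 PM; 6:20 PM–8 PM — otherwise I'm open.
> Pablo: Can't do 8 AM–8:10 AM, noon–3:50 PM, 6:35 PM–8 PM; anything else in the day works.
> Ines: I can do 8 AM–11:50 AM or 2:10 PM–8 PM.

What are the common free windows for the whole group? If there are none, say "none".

Oliver free: 08:10-11:35, 15:55-18:20 (invert busy blocks within the working day).
Pablo free: 08:10-12:00, 15:50-18:35 (invert busy blocks within the working day).
Ines free: 08:00-11:50, 14:10-20:00.
Oliver ∩ Pablo: 08:10-11:35, 15:55-18:20.
Oliver ∩ Pablo ∩ Ines: 08:10-11:35, 15:55-18:20.
Those are the intersection windows.

08:10-11:35, 15:55-18:20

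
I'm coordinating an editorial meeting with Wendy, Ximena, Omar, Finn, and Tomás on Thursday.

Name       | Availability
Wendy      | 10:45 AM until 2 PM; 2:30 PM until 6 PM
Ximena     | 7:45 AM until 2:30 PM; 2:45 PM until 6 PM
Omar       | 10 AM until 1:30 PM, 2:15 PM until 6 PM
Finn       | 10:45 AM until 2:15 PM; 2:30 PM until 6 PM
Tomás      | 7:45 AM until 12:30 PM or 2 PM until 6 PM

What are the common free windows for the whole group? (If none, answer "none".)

Wendy ∩ Ximena: 10:45-14:00, 14:45-18:00.
Wendy ∩ Ximena ∩ Omar: 10:45-13:30, 14:45-18:00.
Wendy ∩ Ximena ∩ Omar ∩ Finn: 10:45-13:30, 14:45-18:00.
Wendy ∩ Ximena ∩ Omar ∩ Finn ∩ Tomás: 10:45-12:30, 14:45-18:00.

10:45-12:30, 14:45-18:00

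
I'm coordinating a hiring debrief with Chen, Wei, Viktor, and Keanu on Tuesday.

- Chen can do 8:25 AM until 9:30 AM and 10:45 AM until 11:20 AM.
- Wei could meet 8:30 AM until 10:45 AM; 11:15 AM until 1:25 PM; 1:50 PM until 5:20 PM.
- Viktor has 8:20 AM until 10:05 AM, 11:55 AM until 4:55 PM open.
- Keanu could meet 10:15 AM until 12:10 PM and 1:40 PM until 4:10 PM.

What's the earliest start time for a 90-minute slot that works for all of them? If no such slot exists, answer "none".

Chen ∩ Wei: 08:30-09:30, 11:15-11:20.
Chen ∩ Wei ∩ Viktor: 08:30-09:30.
Chen ∩ Wei ∩ Viktor ∩ Keanu: ∅.
There is no time when everyone is free.
No common window is at least 90 minutes long.

none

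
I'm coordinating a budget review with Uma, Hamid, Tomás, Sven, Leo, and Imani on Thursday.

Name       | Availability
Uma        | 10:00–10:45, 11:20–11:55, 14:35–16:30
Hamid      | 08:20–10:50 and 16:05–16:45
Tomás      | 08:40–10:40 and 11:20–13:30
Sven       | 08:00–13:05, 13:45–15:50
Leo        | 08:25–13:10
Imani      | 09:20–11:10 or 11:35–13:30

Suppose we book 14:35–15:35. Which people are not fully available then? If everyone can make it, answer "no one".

Hamid, Imani, Leo, Tomás

Uma: free for 14:35-15:35. Hamid: not fully free for 14:35-15:35. Tomás: not fully free for 14:35-15:35. Sven: free for 14:35-15:35. Leo: not fully free for 14:35-15:35. Imani: not fully free for 14:35-15:35.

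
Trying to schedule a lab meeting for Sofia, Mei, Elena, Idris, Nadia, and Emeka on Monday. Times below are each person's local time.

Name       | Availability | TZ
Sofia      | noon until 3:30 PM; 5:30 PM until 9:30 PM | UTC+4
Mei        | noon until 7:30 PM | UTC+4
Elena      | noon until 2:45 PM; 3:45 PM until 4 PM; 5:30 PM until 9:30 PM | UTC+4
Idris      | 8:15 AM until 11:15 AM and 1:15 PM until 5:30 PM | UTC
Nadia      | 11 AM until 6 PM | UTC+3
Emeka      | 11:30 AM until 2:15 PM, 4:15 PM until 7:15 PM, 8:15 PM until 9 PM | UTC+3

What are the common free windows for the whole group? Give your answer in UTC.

Sofia in UTC: 08:00-11:30, 13:30-17:30 (subtract 4h to convert from UTC+4).
Mei in UTC: 08:00-15:30 (subtract 4h to convert from UTC+4).
Elena in UTC: 08:00-10:45, 11:45-12:00, 13:30-17:30 (subtract 4h to convert from UTC+4).
Idris in UTC: 08:15-11:15, 13:15-17:30.
Nadia in UTC: 08:00-15:00 (subtract 3h to convert from UTC+3).
Emeka in UTC: 08:30-11:15, 13:15-16:15, 17:15-18:00 (subtract 3h to convert from UTC+3).
Sofia ∩ Mei: 08:00-11:30, 13:30-15:30.
Sofia ∩ Mei ∩ Elena: 08:00-10:45, 13:30-15:30.
Sofia ∩ Mei ∩ Elena ∩ Idris: 08:15-10:45, 13:30-15:30.
Sofia ∩ Mei ∩ Elena ∩ Idris ∩ Nadia: 08:15-10:45, 13:30-15:00.
Sofia ∩ Mei ∩ Elena ∩ Idris ∩ Nadia ∩ Emeka: 08:30-10:45, 13:30-15:00.

08:30-10:45, 13:30-15:00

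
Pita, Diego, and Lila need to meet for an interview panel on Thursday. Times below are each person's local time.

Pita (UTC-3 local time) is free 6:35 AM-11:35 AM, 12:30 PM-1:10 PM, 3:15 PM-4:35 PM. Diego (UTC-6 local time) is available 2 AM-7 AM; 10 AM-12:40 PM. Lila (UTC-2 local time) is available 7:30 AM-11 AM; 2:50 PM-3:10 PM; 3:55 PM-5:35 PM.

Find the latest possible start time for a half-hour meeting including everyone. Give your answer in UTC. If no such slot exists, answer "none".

12:30

Pita in UTC: 09:35-14:35, 15:30-16:10, 18:15-19:35 (add 3h to convert from UTC-3).
Diego in UTC: 08:00-13:00, 16:00-18:40 (add 6h to convert from UTC-6).
Lila in UTC: 09:30-13:00, 16:50-17:10, 17:55-19:35 (add 2h to convert from UTC-2).
Pita ∩ Diego: 09:35-13:00, 16:00-16:10, 18:15-18:40.
Pita ∩ Diego ∩ Lila: 09:35-13:00, 18:15-18:40.
So the common availability across everyone is 09:35-13:00, 18:15-18:40.
The last common window of at least 30 minutes is 09:35-13:00; a 30-minute meeting can start as late as 12:30 and still end by 13:00.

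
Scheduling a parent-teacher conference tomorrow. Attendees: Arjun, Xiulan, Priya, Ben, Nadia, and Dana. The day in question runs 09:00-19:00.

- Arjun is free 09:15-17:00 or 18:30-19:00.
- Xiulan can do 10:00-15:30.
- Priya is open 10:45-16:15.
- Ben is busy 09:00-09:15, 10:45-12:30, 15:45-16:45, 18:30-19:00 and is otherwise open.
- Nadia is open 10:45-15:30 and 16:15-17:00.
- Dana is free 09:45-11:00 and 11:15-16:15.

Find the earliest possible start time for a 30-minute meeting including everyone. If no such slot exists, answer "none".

Arjun free: 09:15-17:00, 18:30-19:00.
Xiulan free: 10:00-15:30.
Priya free: 10:45-16:15.
Ben free: 09:15-10:45, 12:30-15:45, 16:45-18:30 (invert busy blocks within the working day).
Nadia free: 10:45-15:30, 16:15-17:00.
Dana free: 09:45-11:00, 11:15-16:15.
Arjun ∩ Xiulan: 10:00-15:30.
Arjun ∩ Xiulan ∩ Priya: 10:45-15:30.
Arjun ∩ Xiulan ∩ Priya ∩ Ben: 12:30-15:30.
Arjun ∩ Xiulan ∩ Priya ∩ Ben ∩ Nadia: 12:30-15:30.
Arjun ∩ Xiulan ∩ Priya ∩ Ben ∩ Nadia ∩ Dana: 12:30-15:30.
The first common window of at least 30 minutes is 12:30-15:30, so the earliest start is 12:30.

12:30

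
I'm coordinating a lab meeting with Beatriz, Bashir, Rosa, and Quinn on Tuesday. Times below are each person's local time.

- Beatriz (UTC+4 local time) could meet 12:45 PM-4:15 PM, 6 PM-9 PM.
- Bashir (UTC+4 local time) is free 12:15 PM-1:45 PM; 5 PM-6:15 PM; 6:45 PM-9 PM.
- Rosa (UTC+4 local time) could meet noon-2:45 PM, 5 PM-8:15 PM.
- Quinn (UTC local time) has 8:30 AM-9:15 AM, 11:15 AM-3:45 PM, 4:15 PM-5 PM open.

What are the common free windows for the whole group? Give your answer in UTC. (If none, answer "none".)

08:45-09:15, 14:00-14:15, 14:45-15:45

Beatriz in UTC: 08:45-12:15, 14:00-17:00 (subtract 4h to convert from UTC+4).
Bashir in UTC: 08:15-09:45, 13:00-14:15, 14:45-17:00 (subtract 4h to convert from UTC+4).
Rosa in UTC: 08:00-10:45, 13:00-16:15 (subtract 4h to convert from UTC+4).
Quinn in UTC: 08:30-09:15, 11:15-15:45, 16:15-17:00.
Beatriz ∩ Bashir: 08:45-09:45, 14:00-14:15, 14:45-17:00.
Beatriz ∩ Bashir ∩ Rosa: 08:45-09:45, 14:00-14:15, 14:45-16:15.
Beatriz ∩ Bashir ∩ Rosa ∩ Quinn: 08:45-09:15, 14:00-14:15, 14:45-15:45.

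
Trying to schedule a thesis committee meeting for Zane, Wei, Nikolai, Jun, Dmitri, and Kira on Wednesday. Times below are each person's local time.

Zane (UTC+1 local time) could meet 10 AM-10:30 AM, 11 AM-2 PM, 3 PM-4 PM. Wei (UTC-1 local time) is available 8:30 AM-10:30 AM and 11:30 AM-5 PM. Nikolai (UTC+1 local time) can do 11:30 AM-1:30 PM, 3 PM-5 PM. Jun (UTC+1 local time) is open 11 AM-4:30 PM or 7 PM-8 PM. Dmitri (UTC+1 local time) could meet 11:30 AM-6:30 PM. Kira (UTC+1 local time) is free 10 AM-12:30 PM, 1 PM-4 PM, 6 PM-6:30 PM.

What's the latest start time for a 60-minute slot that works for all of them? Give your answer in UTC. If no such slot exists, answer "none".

14:00

Zane in UTC: 09:00-09:30, 10:00-13:00, 14:00-15:00 (subtract 1h to convert from UTC+1).
Wei in UTC: 09:30-11:30, 12:30-18:00 (add 1h to convert from UTC-1).
Nikolai in UTC: 10:30-12:30, 14:00-16:00 (subtract 1h to convert from UTC+1).
Jun in UTC: 10:00-15:30, 18:00-19:00 (subtract 1h to convert from UTC+1).
Dmitri in UTC: 10:30-17:30 (subtract 1h to convert from UTC+1).
Kira in UTC: 09:00-11:30, 12:00-15:00, 17:00-17:30 (subtract 1h to convert from UTC+1).
Zane ∩ Wei: 10:00-11:30, 12:30-13:00, 14:00-15:00.
Zane ∩ Wei ∩ Nikolai: 10:30-11:30, 14:00-15:00.
Zane ∩ Wei ∩ Nikolai ∩ Jun: 10:30-11:30, 14:00-15:00.
Zane ∩ Wei ∩ Nikolai ∩ Jun ∩ Dmitri: 10:30-11:30, 14:00-15:00.
Zane ∩ Wei ∩ Nikolai ∩ Jun ∩ Dmitri ∩ Kira: 10:30-11:30, 14:00-15:00.
The last common window of at least 60 minutes is 14:00-15:00; a 60-minute meeting can start as late as 14:00 and still end by 15:00.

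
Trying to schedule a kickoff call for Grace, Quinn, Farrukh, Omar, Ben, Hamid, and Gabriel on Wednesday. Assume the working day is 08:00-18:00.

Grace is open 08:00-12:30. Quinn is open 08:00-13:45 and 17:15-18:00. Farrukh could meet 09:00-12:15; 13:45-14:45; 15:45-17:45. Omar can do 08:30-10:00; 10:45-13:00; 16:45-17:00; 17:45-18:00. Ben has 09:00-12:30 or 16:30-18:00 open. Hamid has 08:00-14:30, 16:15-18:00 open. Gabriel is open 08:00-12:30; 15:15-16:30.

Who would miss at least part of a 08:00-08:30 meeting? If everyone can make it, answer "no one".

Ben, Farrukh, Omar

Grace: free for 08:00-08:30. Quinn: free for 08:00-08:30. Farrukh: not fully free for 08:00-08:30. Omar: not fully free for 08:00-08:30. Ben: not fully free for 08:00-08:30. Hamid: free for 08:00-08:30. Gabriel: free for 08:00-08:30.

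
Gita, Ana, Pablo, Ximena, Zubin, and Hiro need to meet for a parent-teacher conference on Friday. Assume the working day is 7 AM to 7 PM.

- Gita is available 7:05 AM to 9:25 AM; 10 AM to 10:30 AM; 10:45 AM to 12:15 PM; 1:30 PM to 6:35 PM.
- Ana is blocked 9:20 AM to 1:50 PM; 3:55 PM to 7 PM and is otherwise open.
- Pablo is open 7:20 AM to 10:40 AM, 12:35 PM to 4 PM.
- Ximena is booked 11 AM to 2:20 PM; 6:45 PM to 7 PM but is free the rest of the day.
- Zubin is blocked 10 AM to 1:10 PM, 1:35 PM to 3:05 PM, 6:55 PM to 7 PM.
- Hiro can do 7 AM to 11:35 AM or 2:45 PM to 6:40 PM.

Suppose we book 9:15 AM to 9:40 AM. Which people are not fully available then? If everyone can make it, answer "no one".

Ana, Gita

Gita free: 07:05-09:25, 10:00-10:30, 10:45-12:15, 13:30-18:35.
Ana free: 07:00-09:20, 13:50-15:55 (invert busy blocks within the working day).
Pablo free: 07:20-10:40, 12:35-16:00.
Ximena free: 07:00-11:00, 14:20-18:45 (invert busy blocks within the working day).
Zubin free: 07:00-10:00, 13:10-13:35, 15:05-18:55 (invert busy blocks within the working day).
Hiro free: 07:00-11:35, 14:45-18:40.
Gita: not fully free for 09:15-09:40. Ana: not fully free for 09:15-09:40. Pablo: free for 09:15-09:40. Ximena: free for 09:15-09:40. Zubin: free for 09:15-09:40. Hiro: free for 09:15-09:40.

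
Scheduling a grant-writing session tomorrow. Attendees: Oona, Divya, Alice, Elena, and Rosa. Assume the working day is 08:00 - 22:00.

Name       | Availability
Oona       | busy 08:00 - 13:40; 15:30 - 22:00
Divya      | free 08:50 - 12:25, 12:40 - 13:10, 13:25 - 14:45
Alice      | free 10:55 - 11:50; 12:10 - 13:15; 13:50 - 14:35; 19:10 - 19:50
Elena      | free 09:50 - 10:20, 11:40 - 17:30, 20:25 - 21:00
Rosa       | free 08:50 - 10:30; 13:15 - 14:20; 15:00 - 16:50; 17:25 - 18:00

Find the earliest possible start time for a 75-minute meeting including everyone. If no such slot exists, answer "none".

none

Oona free: 13:40-15:30 (invert busy blocks within the working day).
Divya free: 08:50-12:25, 12:40-13:10, 13:25-14:45.
Alice free: 10:55-11:50, 12:10-13:15, 13:50-14:35, 19:10-19:50.
Elena free: 09:50-10:20, 11:40-17:30, 20:25-21:00.
Rosa free: 08:50-10:30, 13:15-14:20, 15:00-16:50, 17:25-18:00.
Oona ∩ Divya: 13:40-14:45.
Oona ∩ Divya ∩ Alice: 13:50-14:35.
Oona ∩ Divya ∩ Alice ∩ Elena: 13:50-14:35.
Oona ∩ Divya ∩ Alice ∩ Elena ∩ Rosa: 13:50-14:20.
No common window is at least 75 minutes long.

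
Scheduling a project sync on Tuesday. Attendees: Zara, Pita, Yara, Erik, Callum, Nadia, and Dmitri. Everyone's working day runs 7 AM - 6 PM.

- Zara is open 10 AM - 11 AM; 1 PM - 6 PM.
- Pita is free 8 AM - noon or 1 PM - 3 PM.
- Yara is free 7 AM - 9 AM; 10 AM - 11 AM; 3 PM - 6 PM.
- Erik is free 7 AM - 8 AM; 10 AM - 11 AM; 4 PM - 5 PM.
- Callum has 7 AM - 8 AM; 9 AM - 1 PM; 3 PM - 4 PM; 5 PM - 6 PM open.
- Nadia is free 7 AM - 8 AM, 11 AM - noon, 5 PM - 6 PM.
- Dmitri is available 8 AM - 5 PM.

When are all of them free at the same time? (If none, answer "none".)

Zara ∩ Pita: 10:00-11:00, 13:00-15:00.
Zara ∩ Pita ∩ Yara: 10:00-11:00.
Zara ∩ Pita ∩ Yara ∩ Erik: 10:00-11:00.
Zara ∩ Pita ∩ Yara ∩ Erik ∩ Callum: 10:00-11:00.
Zara ∩ Pita ∩ Yara ∩ Erik ∩ Callum ∩ Nadia: ∅.
Zara ∩ Pita ∩ Yara ∩ Erik ∩ Callum ∩ Nadia ∩ Dmitri: ∅.
There is no time when everyone is free.

none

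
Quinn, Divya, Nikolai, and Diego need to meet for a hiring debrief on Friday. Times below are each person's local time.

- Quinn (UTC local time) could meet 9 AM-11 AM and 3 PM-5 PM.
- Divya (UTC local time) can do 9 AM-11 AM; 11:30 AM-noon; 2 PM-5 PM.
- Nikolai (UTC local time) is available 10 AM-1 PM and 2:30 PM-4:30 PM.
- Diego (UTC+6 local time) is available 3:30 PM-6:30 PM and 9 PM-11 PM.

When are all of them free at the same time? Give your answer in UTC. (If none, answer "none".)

Quinn in UTC: 09:00-11:00, 15:00-17:00.
Divya in UTC: 09:00-11:00, 11:30-12:00, 14:00-17:00.
Nikolai in UTC: 10:00-13:00, 14:30-16:30.
Diego in UTC: 09:30-12:30, 15:00-17:00 (subtract 6h to convert from UTC+6).
Quinn ∩ Divya: 09:00-11:00, 15:00-17:00.
Quinn ∩ Divya ∩ Nikolai: 10:00-11:00, 15:00-16:30.
Quinn ∩ Divya ∩ Nikolai ∩ Diego: 10:00-11:00, 15:00-16:30.

10:00-11:00, 15:00-16:30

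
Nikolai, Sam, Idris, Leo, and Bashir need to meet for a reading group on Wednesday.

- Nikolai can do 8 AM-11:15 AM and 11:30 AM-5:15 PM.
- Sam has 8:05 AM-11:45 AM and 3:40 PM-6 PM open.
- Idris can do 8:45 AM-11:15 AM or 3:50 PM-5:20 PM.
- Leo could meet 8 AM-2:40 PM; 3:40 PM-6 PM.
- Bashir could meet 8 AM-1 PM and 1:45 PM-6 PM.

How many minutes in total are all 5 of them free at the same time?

Nikolai ∩ Sam: 08:05-11:15, 11:30-11:45, 15:40-17:15.
Nikolai ∩ Sam ∩ Idris: 08:45-11:15, 15:50-17:15.
Nikolai ∩ Sam ∩ Idris ∩ Leo: 08:45-11:15, 15:50-17:15.
Nikolai ∩ Sam ∩ Idris ∩ Leo ∩ Bashir: 08:45-11:15, 15:50-17:15.
Summing the common windows: 150 + 85 = 235 minutes.

235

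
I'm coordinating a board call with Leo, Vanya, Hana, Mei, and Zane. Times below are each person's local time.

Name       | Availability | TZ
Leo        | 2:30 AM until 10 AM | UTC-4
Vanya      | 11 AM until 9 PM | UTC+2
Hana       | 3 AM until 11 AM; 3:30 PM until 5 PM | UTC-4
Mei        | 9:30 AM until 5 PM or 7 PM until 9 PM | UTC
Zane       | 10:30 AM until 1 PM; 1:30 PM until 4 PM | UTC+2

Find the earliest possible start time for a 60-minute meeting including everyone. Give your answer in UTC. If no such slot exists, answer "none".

09:30

Leo in UTC: 06:30-14:00 (add 4h to convert from UTC-4).
Vanya in UTC: 09:00-19:00 (subtract 2h to convert from UTC+2).
Hana in UTC: 07:00-15:00, 19:30-21:00 (add 4h to convert from UTC-4).
Mei in UTC: 09:30-17:00, 19:00-21:00.
Zane in UTC: 08:30-11:00, 11:30-14:00 (subtract 2h to convert from UTC+2).
Leo ∩ Vanya: 09:00-14:00.
Leo ∩ Vanya ∩ Hana: 09:00-14:00.
Leo ∩ Vanya ∩ Hana ∩ Mei: 09:30-14:00.
Leo ∩ Vanya ∩ Hana ∩ Mei ∩ Zane: 09:30-11:00, 11:30-14:00.
The first common window of at least 60 minutes is 09:30-11:00, so the earliest start is 09:30.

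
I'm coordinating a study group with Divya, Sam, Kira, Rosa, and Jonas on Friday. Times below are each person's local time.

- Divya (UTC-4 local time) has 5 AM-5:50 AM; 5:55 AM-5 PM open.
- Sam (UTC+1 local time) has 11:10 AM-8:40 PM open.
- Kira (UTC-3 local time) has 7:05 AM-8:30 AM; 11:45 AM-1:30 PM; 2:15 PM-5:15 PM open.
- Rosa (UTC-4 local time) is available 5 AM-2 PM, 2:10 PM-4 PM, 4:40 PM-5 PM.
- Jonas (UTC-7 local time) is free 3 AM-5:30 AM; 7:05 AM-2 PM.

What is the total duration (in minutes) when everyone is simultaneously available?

Divya in UTC: 09:00-09:50, 09:55-21:00 (add 4h to convert from UTC-4).
Sam in UTC: 10:10-19:40 (subtract 1h to convert from UTC+1).
Kira in UTC: 10:05-11:30, 14:45-16:30, 17:15-20:15 (add 3h to convert from UTC-3).
Rosa in UTC: 09:00-18:00, 18:10-20:00, 20:40-21:00 (add 4h to convert from UTC-4).
Jonas in UTC: 10:00-12:30, 14:05-21:00 (add 7h to convert from UTC-7).
Divya ∩ Sam: 10:10-19:40.
Divya ∩ Sam ∩ Kira: 10:10-11:30, 14:45-16:30, 17:15-19:40.
Divya ∩ Sam ∩ Kira ∩ Rosa: 10:10-11:30, 14:45-16:30, 17:15-18:00, 18:10-19:40.
Divya ∩ Sam ∩ Kira ∩ Rosa ∩ Jonas: 10:10-11:30, 14:45-16:30, 17:15-18:00, 18:10-19:40.
Summing the common windows: 80 + 105 + 45 + 90 = 320 minutes.

320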